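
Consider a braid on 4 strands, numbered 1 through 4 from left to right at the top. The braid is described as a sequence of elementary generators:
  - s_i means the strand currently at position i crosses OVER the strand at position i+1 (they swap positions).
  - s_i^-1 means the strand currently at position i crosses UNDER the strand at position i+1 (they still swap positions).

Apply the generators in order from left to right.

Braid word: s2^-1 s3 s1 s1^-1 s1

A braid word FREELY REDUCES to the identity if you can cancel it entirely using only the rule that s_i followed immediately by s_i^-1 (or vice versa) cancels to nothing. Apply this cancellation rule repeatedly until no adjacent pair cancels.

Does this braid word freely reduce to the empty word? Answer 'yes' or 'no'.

Answer: no

Derivation:
Gen 1 (s2^-1): push. Stack: [s2^-1]
Gen 2 (s3): push. Stack: [s2^-1 s3]
Gen 3 (s1): push. Stack: [s2^-1 s3 s1]
Gen 4 (s1^-1): cancels prior s1. Stack: [s2^-1 s3]
Gen 5 (s1): push. Stack: [s2^-1 s3 s1]
Reduced word: s2^-1 s3 s1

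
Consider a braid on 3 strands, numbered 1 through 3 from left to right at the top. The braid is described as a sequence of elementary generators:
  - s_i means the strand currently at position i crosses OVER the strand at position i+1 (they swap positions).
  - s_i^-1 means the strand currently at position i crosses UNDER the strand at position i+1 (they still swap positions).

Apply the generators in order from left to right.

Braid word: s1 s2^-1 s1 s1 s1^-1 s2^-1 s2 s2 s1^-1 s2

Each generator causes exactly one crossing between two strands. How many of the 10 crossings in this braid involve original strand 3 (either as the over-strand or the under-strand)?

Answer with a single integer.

Answer: 6

Derivation:
Gen 1: crossing 1x2. Involves strand 3? no. Count so far: 0
Gen 2: crossing 1x3. Involves strand 3? yes. Count so far: 1
Gen 3: crossing 2x3. Involves strand 3? yes. Count so far: 2
Gen 4: crossing 3x2. Involves strand 3? yes. Count so far: 3
Gen 5: crossing 2x3. Involves strand 3? yes. Count so far: 4
Gen 6: crossing 2x1. Involves strand 3? no. Count so far: 4
Gen 7: crossing 1x2. Involves strand 3? no. Count so far: 4
Gen 8: crossing 2x1. Involves strand 3? no. Count so far: 4
Gen 9: crossing 3x1. Involves strand 3? yes. Count so far: 5
Gen 10: crossing 3x2. Involves strand 3? yes. Count so far: 6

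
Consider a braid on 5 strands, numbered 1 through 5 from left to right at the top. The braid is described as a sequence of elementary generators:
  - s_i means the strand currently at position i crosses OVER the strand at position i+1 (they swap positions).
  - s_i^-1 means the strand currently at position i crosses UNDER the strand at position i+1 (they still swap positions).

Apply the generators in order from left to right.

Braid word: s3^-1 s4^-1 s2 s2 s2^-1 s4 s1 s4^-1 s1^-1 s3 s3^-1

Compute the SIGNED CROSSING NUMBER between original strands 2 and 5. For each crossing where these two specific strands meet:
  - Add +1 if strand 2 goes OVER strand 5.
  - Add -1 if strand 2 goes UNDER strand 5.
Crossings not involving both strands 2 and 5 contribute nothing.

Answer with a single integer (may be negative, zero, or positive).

Gen 1: crossing 3x4. Both 2&5? no. Sum: 0
Gen 2: crossing 3x5. Both 2&5? no. Sum: 0
Gen 3: crossing 2x4. Both 2&5? no. Sum: 0
Gen 4: crossing 4x2. Both 2&5? no. Sum: 0
Gen 5: crossing 2x4. Both 2&5? no. Sum: 0
Gen 6: crossing 5x3. Both 2&5? no. Sum: 0
Gen 7: crossing 1x4. Both 2&5? no. Sum: 0
Gen 8: crossing 3x5. Both 2&5? no. Sum: 0
Gen 9: crossing 4x1. Both 2&5? no. Sum: 0
Gen 10: 2 over 5. Both 2&5? yes. Contrib: +1. Sum: 1
Gen 11: 5 under 2. Both 2&5? yes. Contrib: +1. Sum: 2

Answer: 2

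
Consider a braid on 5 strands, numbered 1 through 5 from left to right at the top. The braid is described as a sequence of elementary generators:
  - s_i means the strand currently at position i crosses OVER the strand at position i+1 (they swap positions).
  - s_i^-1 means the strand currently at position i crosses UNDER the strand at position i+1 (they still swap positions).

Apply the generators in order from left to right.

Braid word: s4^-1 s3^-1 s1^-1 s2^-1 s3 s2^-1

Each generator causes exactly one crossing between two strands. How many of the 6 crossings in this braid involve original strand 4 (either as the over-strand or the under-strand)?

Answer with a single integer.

Answer: 1

Derivation:
Gen 1: crossing 4x5. Involves strand 4? yes. Count so far: 1
Gen 2: crossing 3x5. Involves strand 4? no. Count so far: 1
Gen 3: crossing 1x2. Involves strand 4? no. Count so far: 1
Gen 4: crossing 1x5. Involves strand 4? no. Count so far: 1
Gen 5: crossing 1x3. Involves strand 4? no. Count so far: 1
Gen 6: crossing 5x3. Involves strand 4? no. Count so far: 1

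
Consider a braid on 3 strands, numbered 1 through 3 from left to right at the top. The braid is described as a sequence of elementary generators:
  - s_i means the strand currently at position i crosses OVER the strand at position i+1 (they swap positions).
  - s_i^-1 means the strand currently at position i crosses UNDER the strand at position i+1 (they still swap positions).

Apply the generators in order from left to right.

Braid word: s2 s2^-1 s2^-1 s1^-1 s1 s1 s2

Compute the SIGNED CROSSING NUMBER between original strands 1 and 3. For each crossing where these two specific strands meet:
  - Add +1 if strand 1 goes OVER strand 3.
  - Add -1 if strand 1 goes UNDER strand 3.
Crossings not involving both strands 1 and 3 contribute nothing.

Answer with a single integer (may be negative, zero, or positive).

Answer: -1

Derivation:
Gen 1: crossing 2x3. Both 1&3? no. Sum: 0
Gen 2: crossing 3x2. Both 1&3? no. Sum: 0
Gen 3: crossing 2x3. Both 1&3? no. Sum: 0
Gen 4: 1 under 3. Both 1&3? yes. Contrib: -1. Sum: -1
Gen 5: 3 over 1. Both 1&3? yes. Contrib: -1. Sum: -2
Gen 6: 1 over 3. Both 1&3? yes. Contrib: +1. Sum: -1
Gen 7: crossing 1x2. Both 1&3? no. Sum: -1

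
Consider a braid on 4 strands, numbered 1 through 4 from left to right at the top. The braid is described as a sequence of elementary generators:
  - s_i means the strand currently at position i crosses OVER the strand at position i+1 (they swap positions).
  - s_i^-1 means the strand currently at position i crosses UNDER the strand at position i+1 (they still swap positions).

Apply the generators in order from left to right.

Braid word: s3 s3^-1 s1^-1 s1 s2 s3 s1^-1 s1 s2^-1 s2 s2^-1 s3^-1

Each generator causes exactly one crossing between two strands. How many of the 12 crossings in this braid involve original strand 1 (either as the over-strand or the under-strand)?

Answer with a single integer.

Gen 1: crossing 3x4. Involves strand 1? no. Count so far: 0
Gen 2: crossing 4x3. Involves strand 1? no. Count so far: 0
Gen 3: crossing 1x2. Involves strand 1? yes. Count so far: 1
Gen 4: crossing 2x1. Involves strand 1? yes. Count so far: 2
Gen 5: crossing 2x3. Involves strand 1? no. Count so far: 2
Gen 6: crossing 2x4. Involves strand 1? no. Count so far: 2
Gen 7: crossing 1x3. Involves strand 1? yes. Count so far: 3
Gen 8: crossing 3x1. Involves strand 1? yes. Count so far: 4
Gen 9: crossing 3x4. Involves strand 1? no. Count so far: 4
Gen 10: crossing 4x3. Involves strand 1? no. Count so far: 4
Gen 11: crossing 3x4. Involves strand 1? no. Count so far: 4
Gen 12: crossing 3x2. Involves strand 1? no. Count so far: 4

Answer: 4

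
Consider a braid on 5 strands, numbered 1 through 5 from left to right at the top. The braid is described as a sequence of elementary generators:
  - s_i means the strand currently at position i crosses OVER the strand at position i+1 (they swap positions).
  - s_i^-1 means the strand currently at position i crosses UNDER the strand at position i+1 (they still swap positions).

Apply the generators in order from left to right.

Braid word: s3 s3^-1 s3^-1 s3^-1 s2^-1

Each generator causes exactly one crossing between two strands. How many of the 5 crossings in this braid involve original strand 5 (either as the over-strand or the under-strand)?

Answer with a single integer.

Gen 1: crossing 3x4. Involves strand 5? no. Count so far: 0
Gen 2: crossing 4x3. Involves strand 5? no. Count so far: 0
Gen 3: crossing 3x4. Involves strand 5? no. Count so far: 0
Gen 4: crossing 4x3. Involves strand 5? no. Count so far: 0
Gen 5: crossing 2x3. Involves strand 5? no. Count so far: 0

Answer: 0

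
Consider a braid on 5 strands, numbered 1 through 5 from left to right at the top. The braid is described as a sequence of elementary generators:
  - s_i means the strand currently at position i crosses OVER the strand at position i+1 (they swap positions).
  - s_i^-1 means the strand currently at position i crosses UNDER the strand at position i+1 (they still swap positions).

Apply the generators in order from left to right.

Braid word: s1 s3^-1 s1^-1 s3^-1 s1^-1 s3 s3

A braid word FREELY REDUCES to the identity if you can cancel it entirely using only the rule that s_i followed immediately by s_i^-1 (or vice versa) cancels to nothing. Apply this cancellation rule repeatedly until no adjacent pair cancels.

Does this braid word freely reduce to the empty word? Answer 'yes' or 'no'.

Gen 1 (s1): push. Stack: [s1]
Gen 2 (s3^-1): push. Stack: [s1 s3^-1]
Gen 3 (s1^-1): push. Stack: [s1 s3^-1 s1^-1]
Gen 4 (s3^-1): push. Stack: [s1 s3^-1 s1^-1 s3^-1]
Gen 5 (s1^-1): push. Stack: [s1 s3^-1 s1^-1 s3^-1 s1^-1]
Gen 6 (s3): push. Stack: [s1 s3^-1 s1^-1 s3^-1 s1^-1 s3]
Gen 7 (s3): push. Stack: [s1 s3^-1 s1^-1 s3^-1 s1^-1 s3 s3]
Reduced word: s1 s3^-1 s1^-1 s3^-1 s1^-1 s3 s3

Answer: no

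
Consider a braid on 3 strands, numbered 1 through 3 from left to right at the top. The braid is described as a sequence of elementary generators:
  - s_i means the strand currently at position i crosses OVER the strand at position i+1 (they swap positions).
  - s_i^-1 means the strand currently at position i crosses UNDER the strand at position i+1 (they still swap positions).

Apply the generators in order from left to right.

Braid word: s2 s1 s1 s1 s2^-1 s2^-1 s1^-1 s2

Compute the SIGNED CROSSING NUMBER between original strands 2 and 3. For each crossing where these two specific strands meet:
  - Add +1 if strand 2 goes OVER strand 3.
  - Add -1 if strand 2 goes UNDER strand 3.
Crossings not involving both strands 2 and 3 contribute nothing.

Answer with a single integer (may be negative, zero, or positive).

Answer: 0

Derivation:
Gen 1: 2 over 3. Both 2&3? yes. Contrib: +1. Sum: 1
Gen 2: crossing 1x3. Both 2&3? no. Sum: 1
Gen 3: crossing 3x1. Both 2&3? no. Sum: 1
Gen 4: crossing 1x3. Both 2&3? no. Sum: 1
Gen 5: crossing 1x2. Both 2&3? no. Sum: 1
Gen 6: crossing 2x1. Both 2&3? no. Sum: 1
Gen 7: crossing 3x1. Both 2&3? no. Sum: 1
Gen 8: 3 over 2. Both 2&3? yes. Contrib: -1. Sum: 0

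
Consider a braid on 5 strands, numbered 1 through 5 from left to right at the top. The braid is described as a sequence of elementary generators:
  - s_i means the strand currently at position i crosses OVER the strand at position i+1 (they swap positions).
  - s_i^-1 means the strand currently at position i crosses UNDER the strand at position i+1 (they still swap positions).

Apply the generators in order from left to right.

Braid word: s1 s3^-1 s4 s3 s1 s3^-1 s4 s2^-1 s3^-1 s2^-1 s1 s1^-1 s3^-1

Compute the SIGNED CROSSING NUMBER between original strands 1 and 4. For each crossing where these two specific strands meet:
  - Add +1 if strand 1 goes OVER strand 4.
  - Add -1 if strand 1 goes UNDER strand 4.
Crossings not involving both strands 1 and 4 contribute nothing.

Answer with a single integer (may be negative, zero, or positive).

Gen 1: crossing 1x2. Both 1&4? no. Sum: 0
Gen 2: crossing 3x4. Both 1&4? no. Sum: 0
Gen 3: crossing 3x5. Both 1&4? no. Sum: 0
Gen 4: crossing 4x5. Both 1&4? no. Sum: 0
Gen 5: crossing 2x1. Both 1&4? no. Sum: 0
Gen 6: crossing 5x4. Both 1&4? no. Sum: 0
Gen 7: crossing 5x3. Both 1&4? no. Sum: 0
Gen 8: crossing 2x4. Both 1&4? no. Sum: 0
Gen 9: crossing 2x3. Both 1&4? no. Sum: 0
Gen 10: crossing 4x3. Both 1&4? no. Sum: 0
Gen 11: crossing 1x3. Both 1&4? no. Sum: 0
Gen 12: crossing 3x1. Both 1&4? no. Sum: 0
Gen 13: crossing 4x2. Both 1&4? no. Sum: 0

Answer: 0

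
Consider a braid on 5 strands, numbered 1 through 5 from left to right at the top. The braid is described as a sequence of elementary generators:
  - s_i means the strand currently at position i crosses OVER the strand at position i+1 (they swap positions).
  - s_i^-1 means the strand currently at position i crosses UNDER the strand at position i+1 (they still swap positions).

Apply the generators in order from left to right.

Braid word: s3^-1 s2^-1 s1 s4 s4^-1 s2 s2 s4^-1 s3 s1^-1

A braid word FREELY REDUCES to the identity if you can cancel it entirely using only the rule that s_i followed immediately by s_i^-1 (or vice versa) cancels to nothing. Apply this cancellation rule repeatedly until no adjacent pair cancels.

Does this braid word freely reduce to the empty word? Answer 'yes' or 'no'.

Answer: no

Derivation:
Gen 1 (s3^-1): push. Stack: [s3^-1]
Gen 2 (s2^-1): push. Stack: [s3^-1 s2^-1]
Gen 3 (s1): push. Stack: [s3^-1 s2^-1 s1]
Gen 4 (s4): push. Stack: [s3^-1 s2^-1 s1 s4]
Gen 5 (s4^-1): cancels prior s4. Stack: [s3^-1 s2^-1 s1]
Gen 6 (s2): push. Stack: [s3^-1 s2^-1 s1 s2]
Gen 7 (s2): push. Stack: [s3^-1 s2^-1 s1 s2 s2]
Gen 8 (s4^-1): push. Stack: [s3^-1 s2^-1 s1 s2 s2 s4^-1]
Gen 9 (s3): push. Stack: [s3^-1 s2^-1 s1 s2 s2 s4^-1 s3]
Gen 10 (s1^-1): push. Stack: [s3^-1 s2^-1 s1 s2 s2 s4^-1 s3 s1^-1]
Reduced word: s3^-1 s2^-1 s1 s2 s2 s4^-1 s3 s1^-1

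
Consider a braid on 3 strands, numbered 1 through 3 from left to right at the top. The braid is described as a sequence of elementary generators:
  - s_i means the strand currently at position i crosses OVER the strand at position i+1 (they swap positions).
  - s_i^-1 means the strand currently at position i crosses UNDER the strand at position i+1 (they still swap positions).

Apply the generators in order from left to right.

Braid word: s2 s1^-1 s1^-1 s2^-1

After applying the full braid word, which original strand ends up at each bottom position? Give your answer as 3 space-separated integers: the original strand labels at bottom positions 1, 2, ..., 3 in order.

Gen 1 (s2): strand 2 crosses over strand 3. Perm now: [1 3 2]
Gen 2 (s1^-1): strand 1 crosses under strand 3. Perm now: [3 1 2]
Gen 3 (s1^-1): strand 3 crosses under strand 1. Perm now: [1 3 2]
Gen 4 (s2^-1): strand 3 crosses under strand 2. Perm now: [1 2 3]

Answer: 1 2 3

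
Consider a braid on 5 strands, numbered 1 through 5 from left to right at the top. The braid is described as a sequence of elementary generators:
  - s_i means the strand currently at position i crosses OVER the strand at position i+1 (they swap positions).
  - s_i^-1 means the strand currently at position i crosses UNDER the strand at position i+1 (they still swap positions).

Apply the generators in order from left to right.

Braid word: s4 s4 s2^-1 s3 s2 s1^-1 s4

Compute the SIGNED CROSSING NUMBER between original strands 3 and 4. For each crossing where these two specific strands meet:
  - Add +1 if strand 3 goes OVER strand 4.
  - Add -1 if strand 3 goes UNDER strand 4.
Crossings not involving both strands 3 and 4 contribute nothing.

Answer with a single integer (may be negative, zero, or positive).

Answer: 1

Derivation:
Gen 1: crossing 4x5. Both 3&4? no. Sum: 0
Gen 2: crossing 5x4. Both 3&4? no. Sum: 0
Gen 3: crossing 2x3. Both 3&4? no. Sum: 0
Gen 4: crossing 2x4. Both 3&4? no. Sum: 0
Gen 5: 3 over 4. Both 3&4? yes. Contrib: +1. Sum: 1
Gen 6: crossing 1x4. Both 3&4? no. Sum: 1
Gen 7: crossing 2x5. Both 3&4? no. Sum: 1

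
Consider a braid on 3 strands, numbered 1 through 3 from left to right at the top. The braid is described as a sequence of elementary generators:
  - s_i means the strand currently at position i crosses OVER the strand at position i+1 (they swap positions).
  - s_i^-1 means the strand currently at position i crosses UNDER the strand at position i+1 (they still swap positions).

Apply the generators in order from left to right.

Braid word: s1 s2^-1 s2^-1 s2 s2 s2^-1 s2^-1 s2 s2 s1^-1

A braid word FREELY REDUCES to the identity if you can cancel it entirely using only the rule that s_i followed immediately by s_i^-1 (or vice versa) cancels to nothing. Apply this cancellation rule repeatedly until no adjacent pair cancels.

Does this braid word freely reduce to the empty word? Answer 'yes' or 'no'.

Answer: yes

Derivation:
Gen 1 (s1): push. Stack: [s1]
Gen 2 (s2^-1): push. Stack: [s1 s2^-1]
Gen 3 (s2^-1): push. Stack: [s1 s2^-1 s2^-1]
Gen 4 (s2): cancels prior s2^-1. Stack: [s1 s2^-1]
Gen 5 (s2): cancels prior s2^-1. Stack: [s1]
Gen 6 (s2^-1): push. Stack: [s1 s2^-1]
Gen 7 (s2^-1): push. Stack: [s1 s2^-1 s2^-1]
Gen 8 (s2): cancels prior s2^-1. Stack: [s1 s2^-1]
Gen 9 (s2): cancels prior s2^-1. Stack: [s1]
Gen 10 (s1^-1): cancels prior s1. Stack: []
Reduced word: (empty)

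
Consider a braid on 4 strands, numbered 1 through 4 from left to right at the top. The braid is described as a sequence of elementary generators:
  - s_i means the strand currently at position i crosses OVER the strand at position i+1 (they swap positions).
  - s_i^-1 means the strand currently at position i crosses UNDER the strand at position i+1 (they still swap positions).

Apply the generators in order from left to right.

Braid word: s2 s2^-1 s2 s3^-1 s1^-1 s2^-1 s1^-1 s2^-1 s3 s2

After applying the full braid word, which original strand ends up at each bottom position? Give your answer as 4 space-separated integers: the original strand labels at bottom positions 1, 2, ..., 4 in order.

Answer: 4 2 1 3

Derivation:
Gen 1 (s2): strand 2 crosses over strand 3. Perm now: [1 3 2 4]
Gen 2 (s2^-1): strand 3 crosses under strand 2. Perm now: [1 2 3 4]
Gen 3 (s2): strand 2 crosses over strand 3. Perm now: [1 3 2 4]
Gen 4 (s3^-1): strand 2 crosses under strand 4. Perm now: [1 3 4 2]
Gen 5 (s1^-1): strand 1 crosses under strand 3. Perm now: [3 1 4 2]
Gen 6 (s2^-1): strand 1 crosses under strand 4. Perm now: [3 4 1 2]
Gen 7 (s1^-1): strand 3 crosses under strand 4. Perm now: [4 3 1 2]
Gen 8 (s2^-1): strand 3 crosses under strand 1. Perm now: [4 1 3 2]
Gen 9 (s3): strand 3 crosses over strand 2. Perm now: [4 1 2 3]
Gen 10 (s2): strand 1 crosses over strand 2. Perm now: [4 2 1 3]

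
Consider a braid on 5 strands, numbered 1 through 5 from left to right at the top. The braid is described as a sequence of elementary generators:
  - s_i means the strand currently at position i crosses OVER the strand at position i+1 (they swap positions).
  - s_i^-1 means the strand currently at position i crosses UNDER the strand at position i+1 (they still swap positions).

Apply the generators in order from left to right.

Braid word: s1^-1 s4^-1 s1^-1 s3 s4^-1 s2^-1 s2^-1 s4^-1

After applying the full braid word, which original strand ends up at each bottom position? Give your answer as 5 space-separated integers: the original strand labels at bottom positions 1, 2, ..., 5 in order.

Answer: 1 2 5 3 4

Derivation:
Gen 1 (s1^-1): strand 1 crosses under strand 2. Perm now: [2 1 3 4 5]
Gen 2 (s4^-1): strand 4 crosses under strand 5. Perm now: [2 1 3 5 4]
Gen 3 (s1^-1): strand 2 crosses under strand 1. Perm now: [1 2 3 5 4]
Gen 4 (s3): strand 3 crosses over strand 5. Perm now: [1 2 5 3 4]
Gen 5 (s4^-1): strand 3 crosses under strand 4. Perm now: [1 2 5 4 3]
Gen 6 (s2^-1): strand 2 crosses under strand 5. Perm now: [1 5 2 4 3]
Gen 7 (s2^-1): strand 5 crosses under strand 2. Perm now: [1 2 5 4 3]
Gen 8 (s4^-1): strand 4 crosses under strand 3. Perm now: [1 2 5 3 4]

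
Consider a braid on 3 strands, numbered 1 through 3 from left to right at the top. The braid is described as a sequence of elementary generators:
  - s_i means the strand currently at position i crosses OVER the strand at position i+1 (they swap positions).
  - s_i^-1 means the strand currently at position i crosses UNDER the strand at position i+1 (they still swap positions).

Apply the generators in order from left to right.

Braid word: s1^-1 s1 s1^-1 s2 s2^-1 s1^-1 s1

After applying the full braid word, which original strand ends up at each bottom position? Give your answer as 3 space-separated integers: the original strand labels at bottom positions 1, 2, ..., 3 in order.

Gen 1 (s1^-1): strand 1 crosses under strand 2. Perm now: [2 1 3]
Gen 2 (s1): strand 2 crosses over strand 1. Perm now: [1 2 3]
Gen 3 (s1^-1): strand 1 crosses under strand 2. Perm now: [2 1 3]
Gen 4 (s2): strand 1 crosses over strand 3. Perm now: [2 3 1]
Gen 5 (s2^-1): strand 3 crosses under strand 1. Perm now: [2 1 3]
Gen 6 (s1^-1): strand 2 crosses under strand 1. Perm now: [1 2 3]
Gen 7 (s1): strand 1 crosses over strand 2. Perm now: [2 1 3]

Answer: 2 1 3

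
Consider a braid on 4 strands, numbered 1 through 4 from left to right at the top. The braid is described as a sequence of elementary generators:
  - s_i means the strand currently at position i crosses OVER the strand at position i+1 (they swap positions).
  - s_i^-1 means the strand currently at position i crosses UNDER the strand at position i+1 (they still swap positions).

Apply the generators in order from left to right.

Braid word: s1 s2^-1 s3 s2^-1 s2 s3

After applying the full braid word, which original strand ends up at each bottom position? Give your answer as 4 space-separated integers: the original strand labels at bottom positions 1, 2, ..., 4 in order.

Answer: 2 3 1 4

Derivation:
Gen 1 (s1): strand 1 crosses over strand 2. Perm now: [2 1 3 4]
Gen 2 (s2^-1): strand 1 crosses under strand 3. Perm now: [2 3 1 4]
Gen 3 (s3): strand 1 crosses over strand 4. Perm now: [2 3 4 1]
Gen 4 (s2^-1): strand 3 crosses under strand 4. Perm now: [2 4 3 1]
Gen 5 (s2): strand 4 crosses over strand 3. Perm now: [2 3 4 1]
Gen 6 (s3): strand 4 crosses over strand 1. Perm now: [2 3 1 4]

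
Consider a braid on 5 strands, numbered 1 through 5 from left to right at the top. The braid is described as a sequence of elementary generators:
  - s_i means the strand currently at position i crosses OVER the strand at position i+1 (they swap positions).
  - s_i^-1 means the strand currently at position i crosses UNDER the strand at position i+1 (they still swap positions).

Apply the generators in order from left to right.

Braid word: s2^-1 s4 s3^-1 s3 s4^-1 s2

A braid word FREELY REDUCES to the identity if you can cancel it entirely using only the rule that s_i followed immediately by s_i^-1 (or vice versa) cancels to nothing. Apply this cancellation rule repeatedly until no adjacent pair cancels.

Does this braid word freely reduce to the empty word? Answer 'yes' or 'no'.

Gen 1 (s2^-1): push. Stack: [s2^-1]
Gen 2 (s4): push. Stack: [s2^-1 s4]
Gen 3 (s3^-1): push. Stack: [s2^-1 s4 s3^-1]
Gen 4 (s3): cancels prior s3^-1. Stack: [s2^-1 s4]
Gen 5 (s4^-1): cancels prior s4. Stack: [s2^-1]
Gen 6 (s2): cancels prior s2^-1. Stack: []
Reduced word: (empty)

Answer: yes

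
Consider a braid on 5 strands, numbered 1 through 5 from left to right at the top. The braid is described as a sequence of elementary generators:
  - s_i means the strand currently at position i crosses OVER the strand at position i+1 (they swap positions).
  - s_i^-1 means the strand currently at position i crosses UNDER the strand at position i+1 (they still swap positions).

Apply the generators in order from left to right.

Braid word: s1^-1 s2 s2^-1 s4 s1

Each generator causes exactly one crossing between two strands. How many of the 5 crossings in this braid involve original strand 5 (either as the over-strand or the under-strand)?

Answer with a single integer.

Gen 1: crossing 1x2. Involves strand 5? no. Count so far: 0
Gen 2: crossing 1x3. Involves strand 5? no. Count so far: 0
Gen 3: crossing 3x1. Involves strand 5? no. Count so far: 0
Gen 4: crossing 4x5. Involves strand 5? yes. Count so far: 1
Gen 5: crossing 2x1. Involves strand 5? no. Count so far: 1

Answer: 1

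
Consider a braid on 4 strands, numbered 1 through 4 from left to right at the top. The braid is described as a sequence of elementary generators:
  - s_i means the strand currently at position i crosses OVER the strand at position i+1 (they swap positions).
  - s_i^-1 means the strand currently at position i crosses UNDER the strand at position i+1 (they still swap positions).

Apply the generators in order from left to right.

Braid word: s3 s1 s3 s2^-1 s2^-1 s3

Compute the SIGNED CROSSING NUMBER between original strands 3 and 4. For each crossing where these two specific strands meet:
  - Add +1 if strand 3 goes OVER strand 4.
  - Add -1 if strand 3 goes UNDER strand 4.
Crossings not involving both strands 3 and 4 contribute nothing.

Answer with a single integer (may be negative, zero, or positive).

Answer: 1

Derivation:
Gen 1: 3 over 4. Both 3&4? yes. Contrib: +1. Sum: 1
Gen 2: crossing 1x2. Both 3&4? no. Sum: 1
Gen 3: 4 over 3. Both 3&4? yes. Contrib: -1. Sum: 0
Gen 4: crossing 1x3. Both 3&4? no. Sum: 0
Gen 5: crossing 3x1. Both 3&4? no. Sum: 0
Gen 6: 3 over 4. Both 3&4? yes. Contrib: +1. Sum: 1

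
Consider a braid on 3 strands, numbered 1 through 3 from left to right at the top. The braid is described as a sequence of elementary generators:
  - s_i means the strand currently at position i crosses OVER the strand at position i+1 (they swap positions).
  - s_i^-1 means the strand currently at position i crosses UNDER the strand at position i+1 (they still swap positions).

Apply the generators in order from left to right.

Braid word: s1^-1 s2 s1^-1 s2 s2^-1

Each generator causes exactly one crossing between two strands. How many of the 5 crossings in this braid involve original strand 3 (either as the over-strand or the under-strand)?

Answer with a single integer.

Gen 1: crossing 1x2. Involves strand 3? no. Count so far: 0
Gen 2: crossing 1x3. Involves strand 3? yes. Count so far: 1
Gen 3: crossing 2x3. Involves strand 3? yes. Count so far: 2
Gen 4: crossing 2x1. Involves strand 3? no. Count so far: 2
Gen 5: crossing 1x2. Involves strand 3? no. Count so far: 2

Answer: 2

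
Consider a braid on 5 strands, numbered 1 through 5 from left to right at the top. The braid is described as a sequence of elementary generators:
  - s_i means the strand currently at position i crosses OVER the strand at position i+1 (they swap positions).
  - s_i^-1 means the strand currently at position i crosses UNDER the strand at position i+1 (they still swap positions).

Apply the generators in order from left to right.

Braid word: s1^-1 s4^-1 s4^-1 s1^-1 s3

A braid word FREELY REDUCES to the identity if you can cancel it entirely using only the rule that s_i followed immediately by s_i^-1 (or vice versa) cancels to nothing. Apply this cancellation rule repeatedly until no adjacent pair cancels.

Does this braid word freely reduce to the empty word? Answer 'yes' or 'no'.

Gen 1 (s1^-1): push. Stack: [s1^-1]
Gen 2 (s4^-1): push. Stack: [s1^-1 s4^-1]
Gen 3 (s4^-1): push. Stack: [s1^-1 s4^-1 s4^-1]
Gen 4 (s1^-1): push. Stack: [s1^-1 s4^-1 s4^-1 s1^-1]
Gen 5 (s3): push. Stack: [s1^-1 s4^-1 s4^-1 s1^-1 s3]
Reduced word: s1^-1 s4^-1 s4^-1 s1^-1 s3

Answer: no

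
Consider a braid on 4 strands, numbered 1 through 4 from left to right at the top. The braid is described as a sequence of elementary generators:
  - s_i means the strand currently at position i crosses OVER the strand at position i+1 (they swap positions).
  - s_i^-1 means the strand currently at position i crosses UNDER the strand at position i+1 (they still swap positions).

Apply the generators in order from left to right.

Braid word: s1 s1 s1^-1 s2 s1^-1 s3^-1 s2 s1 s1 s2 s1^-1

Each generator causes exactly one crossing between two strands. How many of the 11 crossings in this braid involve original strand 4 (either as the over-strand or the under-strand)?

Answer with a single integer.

Answer: 5

Derivation:
Gen 1: crossing 1x2. Involves strand 4? no. Count so far: 0
Gen 2: crossing 2x1. Involves strand 4? no. Count so far: 0
Gen 3: crossing 1x2. Involves strand 4? no. Count so far: 0
Gen 4: crossing 1x3. Involves strand 4? no. Count so far: 0
Gen 5: crossing 2x3. Involves strand 4? no. Count so far: 0
Gen 6: crossing 1x4. Involves strand 4? yes. Count so far: 1
Gen 7: crossing 2x4. Involves strand 4? yes. Count so far: 2
Gen 8: crossing 3x4. Involves strand 4? yes. Count so far: 3
Gen 9: crossing 4x3. Involves strand 4? yes. Count so far: 4
Gen 10: crossing 4x2. Involves strand 4? yes. Count so far: 5
Gen 11: crossing 3x2. Involves strand 4? no. Count so far: 5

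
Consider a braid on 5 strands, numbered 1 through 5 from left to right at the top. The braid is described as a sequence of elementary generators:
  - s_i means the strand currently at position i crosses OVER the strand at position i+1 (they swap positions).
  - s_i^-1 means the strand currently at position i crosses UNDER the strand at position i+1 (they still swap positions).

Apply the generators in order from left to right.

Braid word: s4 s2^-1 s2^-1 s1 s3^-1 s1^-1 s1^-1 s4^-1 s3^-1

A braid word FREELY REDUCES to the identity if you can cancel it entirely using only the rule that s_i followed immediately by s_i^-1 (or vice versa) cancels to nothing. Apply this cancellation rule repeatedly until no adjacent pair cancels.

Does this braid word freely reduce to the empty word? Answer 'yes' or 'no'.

Answer: no

Derivation:
Gen 1 (s4): push. Stack: [s4]
Gen 2 (s2^-1): push. Stack: [s4 s2^-1]
Gen 3 (s2^-1): push. Stack: [s4 s2^-1 s2^-1]
Gen 4 (s1): push. Stack: [s4 s2^-1 s2^-1 s1]
Gen 5 (s3^-1): push. Stack: [s4 s2^-1 s2^-1 s1 s3^-1]
Gen 6 (s1^-1): push. Stack: [s4 s2^-1 s2^-1 s1 s3^-1 s1^-1]
Gen 7 (s1^-1): push. Stack: [s4 s2^-1 s2^-1 s1 s3^-1 s1^-1 s1^-1]
Gen 8 (s4^-1): push. Stack: [s4 s2^-1 s2^-1 s1 s3^-1 s1^-1 s1^-1 s4^-1]
Gen 9 (s3^-1): push. Stack: [s4 s2^-1 s2^-1 s1 s3^-1 s1^-1 s1^-1 s4^-1 s3^-1]
Reduced word: s4 s2^-1 s2^-1 s1 s3^-1 s1^-1 s1^-1 s4^-1 s3^-1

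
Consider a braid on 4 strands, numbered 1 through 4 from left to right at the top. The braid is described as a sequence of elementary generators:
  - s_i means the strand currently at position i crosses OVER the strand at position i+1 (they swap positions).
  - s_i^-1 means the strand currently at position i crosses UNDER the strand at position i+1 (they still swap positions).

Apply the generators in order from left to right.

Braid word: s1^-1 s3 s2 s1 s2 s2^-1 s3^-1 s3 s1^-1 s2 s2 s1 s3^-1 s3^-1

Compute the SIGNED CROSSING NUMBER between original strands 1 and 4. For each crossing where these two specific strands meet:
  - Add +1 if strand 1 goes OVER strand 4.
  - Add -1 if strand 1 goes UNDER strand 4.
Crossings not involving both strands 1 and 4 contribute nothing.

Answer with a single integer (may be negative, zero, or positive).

Answer: 1

Derivation:
Gen 1: crossing 1x2. Both 1&4? no. Sum: 0
Gen 2: crossing 3x4. Both 1&4? no. Sum: 0
Gen 3: 1 over 4. Both 1&4? yes. Contrib: +1. Sum: 1
Gen 4: crossing 2x4. Both 1&4? no. Sum: 1
Gen 5: crossing 2x1. Both 1&4? no. Sum: 1
Gen 6: crossing 1x2. Both 1&4? no. Sum: 1
Gen 7: crossing 1x3. Both 1&4? no. Sum: 1
Gen 8: crossing 3x1. Both 1&4? no. Sum: 1
Gen 9: crossing 4x2. Both 1&4? no. Sum: 1
Gen 10: 4 over 1. Both 1&4? yes. Contrib: -1. Sum: 0
Gen 11: 1 over 4. Both 1&4? yes. Contrib: +1. Sum: 1
Gen 12: crossing 2x4. Both 1&4? no. Sum: 1
Gen 13: crossing 1x3. Both 1&4? no. Sum: 1
Gen 14: crossing 3x1. Both 1&4? no. Sum: 1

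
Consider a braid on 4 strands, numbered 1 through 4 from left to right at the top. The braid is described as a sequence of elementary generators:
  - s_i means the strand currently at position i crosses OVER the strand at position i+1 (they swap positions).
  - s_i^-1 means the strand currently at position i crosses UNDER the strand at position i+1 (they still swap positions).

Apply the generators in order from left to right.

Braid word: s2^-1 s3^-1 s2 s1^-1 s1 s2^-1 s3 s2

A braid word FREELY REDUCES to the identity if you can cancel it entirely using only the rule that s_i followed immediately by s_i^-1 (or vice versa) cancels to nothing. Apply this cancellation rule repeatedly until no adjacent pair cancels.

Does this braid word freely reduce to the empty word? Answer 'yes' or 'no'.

Gen 1 (s2^-1): push. Stack: [s2^-1]
Gen 2 (s3^-1): push. Stack: [s2^-1 s3^-1]
Gen 3 (s2): push. Stack: [s2^-1 s3^-1 s2]
Gen 4 (s1^-1): push. Stack: [s2^-1 s3^-1 s2 s1^-1]
Gen 5 (s1): cancels prior s1^-1. Stack: [s2^-1 s3^-1 s2]
Gen 6 (s2^-1): cancels prior s2. Stack: [s2^-1 s3^-1]
Gen 7 (s3): cancels prior s3^-1. Stack: [s2^-1]
Gen 8 (s2): cancels prior s2^-1. Stack: []
Reduced word: (empty)

Answer: yes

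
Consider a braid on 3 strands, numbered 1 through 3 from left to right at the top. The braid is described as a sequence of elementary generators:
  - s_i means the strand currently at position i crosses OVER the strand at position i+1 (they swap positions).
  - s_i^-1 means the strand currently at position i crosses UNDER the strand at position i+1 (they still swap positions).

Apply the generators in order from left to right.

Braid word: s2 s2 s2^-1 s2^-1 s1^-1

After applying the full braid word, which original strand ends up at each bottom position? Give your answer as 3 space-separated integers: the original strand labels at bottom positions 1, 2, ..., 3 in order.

Gen 1 (s2): strand 2 crosses over strand 3. Perm now: [1 3 2]
Gen 2 (s2): strand 3 crosses over strand 2. Perm now: [1 2 3]
Gen 3 (s2^-1): strand 2 crosses under strand 3. Perm now: [1 3 2]
Gen 4 (s2^-1): strand 3 crosses under strand 2. Perm now: [1 2 3]
Gen 5 (s1^-1): strand 1 crosses under strand 2. Perm now: [2 1 3]

Answer: 2 1 3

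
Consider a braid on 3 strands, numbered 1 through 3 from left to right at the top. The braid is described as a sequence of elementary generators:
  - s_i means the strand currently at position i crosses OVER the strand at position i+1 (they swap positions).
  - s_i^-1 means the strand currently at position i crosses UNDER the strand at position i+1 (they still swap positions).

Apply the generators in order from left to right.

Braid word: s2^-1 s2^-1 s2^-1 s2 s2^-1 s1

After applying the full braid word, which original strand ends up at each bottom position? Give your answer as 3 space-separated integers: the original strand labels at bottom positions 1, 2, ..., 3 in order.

Gen 1 (s2^-1): strand 2 crosses under strand 3. Perm now: [1 3 2]
Gen 2 (s2^-1): strand 3 crosses under strand 2. Perm now: [1 2 3]
Gen 3 (s2^-1): strand 2 crosses under strand 3. Perm now: [1 3 2]
Gen 4 (s2): strand 3 crosses over strand 2. Perm now: [1 2 3]
Gen 5 (s2^-1): strand 2 crosses under strand 3. Perm now: [1 3 2]
Gen 6 (s1): strand 1 crosses over strand 3. Perm now: [3 1 2]

Answer: 3 1 2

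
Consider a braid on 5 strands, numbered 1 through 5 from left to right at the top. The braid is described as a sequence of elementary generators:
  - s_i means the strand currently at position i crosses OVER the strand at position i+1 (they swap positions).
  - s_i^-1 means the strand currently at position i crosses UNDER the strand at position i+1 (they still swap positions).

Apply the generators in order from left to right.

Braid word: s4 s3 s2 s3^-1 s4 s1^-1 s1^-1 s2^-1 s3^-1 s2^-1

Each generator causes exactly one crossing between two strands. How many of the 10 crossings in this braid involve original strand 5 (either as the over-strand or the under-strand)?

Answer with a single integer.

Answer: 7

Derivation:
Gen 1: crossing 4x5. Involves strand 5? yes. Count so far: 1
Gen 2: crossing 3x5. Involves strand 5? yes. Count so far: 2
Gen 3: crossing 2x5. Involves strand 5? yes. Count so far: 3
Gen 4: crossing 2x3. Involves strand 5? no. Count so far: 3
Gen 5: crossing 2x4. Involves strand 5? no. Count so far: 3
Gen 6: crossing 1x5. Involves strand 5? yes. Count so far: 4
Gen 7: crossing 5x1. Involves strand 5? yes. Count so far: 5
Gen 8: crossing 5x3. Involves strand 5? yes. Count so far: 6
Gen 9: crossing 5x4. Involves strand 5? yes. Count so far: 7
Gen 10: crossing 3x4. Involves strand 5? no. Count so far: 7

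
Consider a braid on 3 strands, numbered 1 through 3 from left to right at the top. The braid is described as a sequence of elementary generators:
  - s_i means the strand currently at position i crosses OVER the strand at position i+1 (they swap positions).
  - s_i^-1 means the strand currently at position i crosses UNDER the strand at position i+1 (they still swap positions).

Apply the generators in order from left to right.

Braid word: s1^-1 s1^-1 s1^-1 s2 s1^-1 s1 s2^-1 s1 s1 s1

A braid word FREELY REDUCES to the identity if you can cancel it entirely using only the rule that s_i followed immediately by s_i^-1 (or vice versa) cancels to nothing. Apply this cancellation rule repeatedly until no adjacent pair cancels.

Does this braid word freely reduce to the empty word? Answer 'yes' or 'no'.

Answer: yes

Derivation:
Gen 1 (s1^-1): push. Stack: [s1^-1]
Gen 2 (s1^-1): push. Stack: [s1^-1 s1^-1]
Gen 3 (s1^-1): push. Stack: [s1^-1 s1^-1 s1^-1]
Gen 4 (s2): push. Stack: [s1^-1 s1^-1 s1^-1 s2]
Gen 5 (s1^-1): push. Stack: [s1^-1 s1^-1 s1^-1 s2 s1^-1]
Gen 6 (s1): cancels prior s1^-1. Stack: [s1^-1 s1^-1 s1^-1 s2]
Gen 7 (s2^-1): cancels prior s2. Stack: [s1^-1 s1^-1 s1^-1]
Gen 8 (s1): cancels prior s1^-1. Stack: [s1^-1 s1^-1]
Gen 9 (s1): cancels prior s1^-1. Stack: [s1^-1]
Gen 10 (s1): cancels prior s1^-1. Stack: []
Reduced word: (empty)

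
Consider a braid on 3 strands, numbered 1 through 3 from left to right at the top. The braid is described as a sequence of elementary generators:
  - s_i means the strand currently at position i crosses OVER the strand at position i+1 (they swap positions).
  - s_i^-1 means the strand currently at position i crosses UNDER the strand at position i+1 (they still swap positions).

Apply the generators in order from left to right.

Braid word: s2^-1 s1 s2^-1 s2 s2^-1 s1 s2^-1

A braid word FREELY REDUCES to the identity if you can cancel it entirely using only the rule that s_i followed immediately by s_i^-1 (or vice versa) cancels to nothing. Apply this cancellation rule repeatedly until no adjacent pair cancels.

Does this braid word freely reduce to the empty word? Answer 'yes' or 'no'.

Gen 1 (s2^-1): push. Stack: [s2^-1]
Gen 2 (s1): push. Stack: [s2^-1 s1]
Gen 3 (s2^-1): push. Stack: [s2^-1 s1 s2^-1]
Gen 4 (s2): cancels prior s2^-1. Stack: [s2^-1 s1]
Gen 5 (s2^-1): push. Stack: [s2^-1 s1 s2^-1]
Gen 6 (s1): push. Stack: [s2^-1 s1 s2^-1 s1]
Gen 7 (s2^-1): push. Stack: [s2^-1 s1 s2^-1 s1 s2^-1]
Reduced word: s2^-1 s1 s2^-1 s1 s2^-1

Answer: no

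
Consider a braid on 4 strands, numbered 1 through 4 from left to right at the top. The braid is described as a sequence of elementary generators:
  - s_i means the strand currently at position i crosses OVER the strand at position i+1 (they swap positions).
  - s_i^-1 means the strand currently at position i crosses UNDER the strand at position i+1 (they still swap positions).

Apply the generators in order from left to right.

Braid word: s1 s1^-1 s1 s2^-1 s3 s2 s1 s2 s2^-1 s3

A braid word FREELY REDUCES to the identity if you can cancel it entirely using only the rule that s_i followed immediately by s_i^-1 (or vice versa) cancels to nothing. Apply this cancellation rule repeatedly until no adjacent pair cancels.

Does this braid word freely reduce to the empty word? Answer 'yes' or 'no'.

Gen 1 (s1): push. Stack: [s1]
Gen 2 (s1^-1): cancels prior s1. Stack: []
Gen 3 (s1): push. Stack: [s1]
Gen 4 (s2^-1): push. Stack: [s1 s2^-1]
Gen 5 (s3): push. Stack: [s1 s2^-1 s3]
Gen 6 (s2): push. Stack: [s1 s2^-1 s3 s2]
Gen 7 (s1): push. Stack: [s1 s2^-1 s3 s2 s1]
Gen 8 (s2): push. Stack: [s1 s2^-1 s3 s2 s1 s2]
Gen 9 (s2^-1): cancels prior s2. Stack: [s1 s2^-1 s3 s2 s1]
Gen 10 (s3): push. Stack: [s1 s2^-1 s3 s2 s1 s3]
Reduced word: s1 s2^-1 s3 s2 s1 s3

Answer: no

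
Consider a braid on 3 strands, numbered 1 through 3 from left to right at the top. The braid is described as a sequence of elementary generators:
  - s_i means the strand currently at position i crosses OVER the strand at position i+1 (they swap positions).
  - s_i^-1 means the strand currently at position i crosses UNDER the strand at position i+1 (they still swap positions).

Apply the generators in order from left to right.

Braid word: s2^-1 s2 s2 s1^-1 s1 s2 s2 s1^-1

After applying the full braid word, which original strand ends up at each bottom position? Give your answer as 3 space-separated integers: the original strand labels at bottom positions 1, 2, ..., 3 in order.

Gen 1 (s2^-1): strand 2 crosses under strand 3. Perm now: [1 3 2]
Gen 2 (s2): strand 3 crosses over strand 2. Perm now: [1 2 3]
Gen 3 (s2): strand 2 crosses over strand 3. Perm now: [1 3 2]
Gen 4 (s1^-1): strand 1 crosses under strand 3. Perm now: [3 1 2]
Gen 5 (s1): strand 3 crosses over strand 1. Perm now: [1 3 2]
Gen 6 (s2): strand 3 crosses over strand 2. Perm now: [1 2 3]
Gen 7 (s2): strand 2 crosses over strand 3. Perm now: [1 3 2]
Gen 8 (s1^-1): strand 1 crosses under strand 3. Perm now: [3 1 2]

Answer: 3 1 2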